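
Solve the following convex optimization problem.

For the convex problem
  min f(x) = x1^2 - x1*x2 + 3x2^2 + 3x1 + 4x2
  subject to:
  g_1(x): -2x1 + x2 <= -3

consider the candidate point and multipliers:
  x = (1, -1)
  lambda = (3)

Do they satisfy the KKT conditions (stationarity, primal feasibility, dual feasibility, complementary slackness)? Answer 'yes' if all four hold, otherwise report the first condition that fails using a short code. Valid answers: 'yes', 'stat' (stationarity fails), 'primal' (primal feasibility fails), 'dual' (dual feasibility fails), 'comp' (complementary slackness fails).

Gradient of f: grad f(x) = Q x + c = (6, -3)
Constraint values g_i(x) = a_i^T x - b_i:
  g_1((1, -1)) = 0
Stationarity residual: grad f(x) + sum_i lambda_i a_i = (0, 0)
  -> stationarity OK
Primal feasibility (all g_i <= 0): OK
Dual feasibility (all lambda_i >= 0): OK
Complementary slackness (lambda_i * g_i(x) = 0 for all i): OK

Verdict: yes, KKT holds.

yes


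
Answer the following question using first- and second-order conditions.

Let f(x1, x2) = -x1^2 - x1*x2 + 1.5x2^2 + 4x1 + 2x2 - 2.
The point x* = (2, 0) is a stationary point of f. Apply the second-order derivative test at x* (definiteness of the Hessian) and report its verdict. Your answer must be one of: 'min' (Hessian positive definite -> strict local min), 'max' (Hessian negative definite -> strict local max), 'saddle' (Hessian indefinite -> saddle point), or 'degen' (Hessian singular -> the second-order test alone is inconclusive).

Compute the Hessian H = grad^2 f:
  H = [[-2, -1], [-1, 3]]
Verify stationarity: grad f(x*) = H x* + g = (0, 0).
Eigenvalues of H: -2.1926, 3.1926.
Eigenvalues have mixed signs, so H is indefinite -> x* is a saddle point.

saddle


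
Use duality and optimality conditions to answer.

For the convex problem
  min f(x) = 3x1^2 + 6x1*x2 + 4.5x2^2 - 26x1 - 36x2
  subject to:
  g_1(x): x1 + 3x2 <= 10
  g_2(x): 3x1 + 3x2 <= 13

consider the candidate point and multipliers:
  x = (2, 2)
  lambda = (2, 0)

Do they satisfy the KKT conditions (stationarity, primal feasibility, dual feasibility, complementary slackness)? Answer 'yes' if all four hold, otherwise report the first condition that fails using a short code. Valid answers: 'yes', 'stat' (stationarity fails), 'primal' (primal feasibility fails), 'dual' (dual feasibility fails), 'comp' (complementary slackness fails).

Gradient of f: grad f(x) = Q x + c = (-2, -6)
Constraint values g_i(x) = a_i^T x - b_i:
  g_1((2, 2)) = -2
  g_2((2, 2)) = -1
Stationarity residual: grad f(x) + sum_i lambda_i a_i = (0, 0)
  -> stationarity OK
Primal feasibility (all g_i <= 0): OK
Dual feasibility (all lambda_i >= 0): OK
Complementary slackness (lambda_i * g_i(x) = 0 for all i): FAILS

Verdict: the first failing condition is complementary_slackness -> comp.

comp


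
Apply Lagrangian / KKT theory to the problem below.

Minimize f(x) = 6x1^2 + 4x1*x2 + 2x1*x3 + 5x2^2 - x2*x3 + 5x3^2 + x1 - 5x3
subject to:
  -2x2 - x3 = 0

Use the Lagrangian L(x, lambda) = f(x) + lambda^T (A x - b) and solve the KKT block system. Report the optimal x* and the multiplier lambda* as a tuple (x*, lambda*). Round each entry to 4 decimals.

Form the Lagrangian:
  L(x, lambda) = (1/2) x^T Q x + c^T x + lambda^T (A x - b)
Stationarity (grad_x L = 0): Q x + c + A^T lambda = 0.
Primal feasibility: A x = b.

This gives the KKT block system:
  [ Q   A^T ] [ x     ]   [-c ]
  [ A    0  ] [ lambda ] = [ b ]

Solving the linear system:
  x*      = (-0.0833, -0.1852, 0.3704)
  lambda* = (-1.2778)
  f(x*)   = -0.9676

x* = (-0.0833, -0.1852, 0.3704), lambda* = (-1.2778)


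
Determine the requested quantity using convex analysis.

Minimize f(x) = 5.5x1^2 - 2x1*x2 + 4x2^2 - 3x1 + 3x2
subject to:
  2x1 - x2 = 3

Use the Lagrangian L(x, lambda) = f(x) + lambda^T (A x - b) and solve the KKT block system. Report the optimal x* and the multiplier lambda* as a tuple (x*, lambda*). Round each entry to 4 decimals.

Form the Lagrangian:
  L(x, lambda) = (1/2) x^T Q x + c^T x + lambda^T (A x - b)
Stationarity (grad_x L = 0): Q x + c + A^T lambda = 0.
Primal feasibility: A x = b.

This gives the KKT block system:
  [ Q   A^T ] [ x     ]   [-c ]
  [ A    0  ] [ lambda ] = [ b ]

Solving the linear system:
  x*      = (1.1143, -0.7714)
  lambda* = (-5.4)
  f(x*)   = 5.2714

x* = (1.1143, -0.7714), lambda* = (-5.4)


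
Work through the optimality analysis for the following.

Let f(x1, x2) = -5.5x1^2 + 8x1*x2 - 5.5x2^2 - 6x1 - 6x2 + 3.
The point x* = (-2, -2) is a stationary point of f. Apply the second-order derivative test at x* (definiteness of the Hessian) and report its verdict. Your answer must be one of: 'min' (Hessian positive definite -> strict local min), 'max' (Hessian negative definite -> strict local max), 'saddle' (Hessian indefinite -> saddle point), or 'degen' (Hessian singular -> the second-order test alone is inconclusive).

Compute the Hessian H = grad^2 f:
  H = [[-11, 8], [8, -11]]
Verify stationarity: grad f(x*) = H x* + g = (0, 0).
Eigenvalues of H: -19, -3.
Both eigenvalues < 0, so H is negative definite -> x* is a strict local max.

max


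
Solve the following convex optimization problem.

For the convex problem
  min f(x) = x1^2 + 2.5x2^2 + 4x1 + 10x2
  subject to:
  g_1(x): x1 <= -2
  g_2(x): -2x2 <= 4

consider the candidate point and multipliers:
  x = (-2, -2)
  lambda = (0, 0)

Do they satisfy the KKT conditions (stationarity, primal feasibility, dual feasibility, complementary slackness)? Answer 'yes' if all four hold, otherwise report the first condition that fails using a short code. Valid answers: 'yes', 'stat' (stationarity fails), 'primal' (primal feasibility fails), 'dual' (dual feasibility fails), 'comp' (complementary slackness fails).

Gradient of f: grad f(x) = Q x + c = (0, 0)
Constraint values g_i(x) = a_i^T x - b_i:
  g_1((-2, -2)) = 0
  g_2((-2, -2)) = 0
Stationarity residual: grad f(x) + sum_i lambda_i a_i = (0, 0)
  -> stationarity OK
Primal feasibility (all g_i <= 0): OK
Dual feasibility (all lambda_i >= 0): OK
Complementary slackness (lambda_i * g_i(x) = 0 for all i): OK

Verdict: yes, KKT holds.

yes


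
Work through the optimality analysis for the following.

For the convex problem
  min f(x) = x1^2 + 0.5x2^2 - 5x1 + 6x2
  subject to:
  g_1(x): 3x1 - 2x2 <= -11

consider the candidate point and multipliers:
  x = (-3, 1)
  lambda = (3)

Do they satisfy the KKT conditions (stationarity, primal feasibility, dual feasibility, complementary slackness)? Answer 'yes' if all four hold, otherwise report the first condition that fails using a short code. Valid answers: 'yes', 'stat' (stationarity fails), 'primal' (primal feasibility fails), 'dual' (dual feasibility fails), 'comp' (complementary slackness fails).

Gradient of f: grad f(x) = Q x + c = (-11, 7)
Constraint values g_i(x) = a_i^T x - b_i:
  g_1((-3, 1)) = 0
Stationarity residual: grad f(x) + sum_i lambda_i a_i = (-2, 1)
  -> stationarity FAILS
Primal feasibility (all g_i <= 0): OK
Dual feasibility (all lambda_i >= 0): OK
Complementary slackness (lambda_i * g_i(x) = 0 for all i): OK

Verdict: the first failing condition is stationarity -> stat.

stat


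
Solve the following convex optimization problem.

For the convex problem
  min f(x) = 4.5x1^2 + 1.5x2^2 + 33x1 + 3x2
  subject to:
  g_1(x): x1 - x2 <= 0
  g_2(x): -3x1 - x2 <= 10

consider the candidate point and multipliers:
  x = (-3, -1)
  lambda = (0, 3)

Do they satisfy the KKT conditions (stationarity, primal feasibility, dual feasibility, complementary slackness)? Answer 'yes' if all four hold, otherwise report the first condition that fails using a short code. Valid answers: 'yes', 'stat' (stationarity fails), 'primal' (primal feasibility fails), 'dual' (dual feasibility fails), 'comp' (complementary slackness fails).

Gradient of f: grad f(x) = Q x + c = (6, 0)
Constraint values g_i(x) = a_i^T x - b_i:
  g_1((-3, -1)) = -2
  g_2((-3, -1)) = 0
Stationarity residual: grad f(x) + sum_i lambda_i a_i = (-3, -3)
  -> stationarity FAILS
Primal feasibility (all g_i <= 0): OK
Dual feasibility (all lambda_i >= 0): OK
Complementary slackness (lambda_i * g_i(x) = 0 for all i): OK

Verdict: the first failing condition is stationarity -> stat.

stat


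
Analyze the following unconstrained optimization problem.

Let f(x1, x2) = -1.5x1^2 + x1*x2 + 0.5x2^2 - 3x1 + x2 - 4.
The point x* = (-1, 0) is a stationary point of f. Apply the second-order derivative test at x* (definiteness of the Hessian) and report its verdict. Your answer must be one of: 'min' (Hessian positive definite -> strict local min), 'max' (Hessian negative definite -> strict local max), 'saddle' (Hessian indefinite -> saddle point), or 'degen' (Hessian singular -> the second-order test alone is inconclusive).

Compute the Hessian H = grad^2 f:
  H = [[-3, 1], [1, 1]]
Verify stationarity: grad f(x*) = H x* + g = (0, 0).
Eigenvalues of H: -3.2361, 1.2361.
Eigenvalues have mixed signs, so H is indefinite -> x* is a saddle point.

saddle


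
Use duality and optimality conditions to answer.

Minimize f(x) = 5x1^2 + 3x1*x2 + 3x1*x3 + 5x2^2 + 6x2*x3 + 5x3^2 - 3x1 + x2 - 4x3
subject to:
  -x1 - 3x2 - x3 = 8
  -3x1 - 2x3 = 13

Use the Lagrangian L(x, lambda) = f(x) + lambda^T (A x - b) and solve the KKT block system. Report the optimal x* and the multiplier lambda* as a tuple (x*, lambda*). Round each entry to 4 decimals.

Form the Lagrangian:
  L(x, lambda) = (1/2) x^T Q x + c^T x + lambda^T (A x - b)
Stationarity (grad_x L = 0): Q x + c + A^T lambda = 0.
Primal feasibility: A x = b.

This gives the KKT block system:
  [ Q   A^T ] [ x     ]   [-c ]
  [ A    0  ] [ lambda ] = [ b ]

Solving the linear system:
  x*      = (-3.5281, -1.088, -1.2079)
  lambda* = (-9.2372, -11.977)
  f(x*)   = 121.9636

x* = (-3.5281, -1.088, -1.2079), lambda* = (-9.2372, -11.977)


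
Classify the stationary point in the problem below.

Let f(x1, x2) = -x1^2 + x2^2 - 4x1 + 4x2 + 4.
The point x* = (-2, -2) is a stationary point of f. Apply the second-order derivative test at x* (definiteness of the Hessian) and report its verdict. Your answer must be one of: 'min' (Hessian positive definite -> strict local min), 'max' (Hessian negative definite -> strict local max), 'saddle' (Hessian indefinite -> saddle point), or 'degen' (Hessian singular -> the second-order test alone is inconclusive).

Compute the Hessian H = grad^2 f:
  H = [[-2, 0], [0, 2]]
Verify stationarity: grad f(x*) = H x* + g = (0, 0).
Eigenvalues of H: -2, 2.
Eigenvalues have mixed signs, so H is indefinite -> x* is a saddle point.

saddle


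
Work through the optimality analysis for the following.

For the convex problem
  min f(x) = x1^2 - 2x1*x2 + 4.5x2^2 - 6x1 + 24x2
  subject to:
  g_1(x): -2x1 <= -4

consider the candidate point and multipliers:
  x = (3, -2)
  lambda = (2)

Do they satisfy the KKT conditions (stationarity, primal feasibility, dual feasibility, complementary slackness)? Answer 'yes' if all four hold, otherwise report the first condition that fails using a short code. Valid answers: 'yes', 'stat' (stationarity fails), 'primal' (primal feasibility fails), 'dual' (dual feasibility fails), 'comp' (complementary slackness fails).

Gradient of f: grad f(x) = Q x + c = (4, 0)
Constraint values g_i(x) = a_i^T x - b_i:
  g_1((3, -2)) = -2
Stationarity residual: grad f(x) + sum_i lambda_i a_i = (0, 0)
  -> stationarity OK
Primal feasibility (all g_i <= 0): OK
Dual feasibility (all lambda_i >= 0): OK
Complementary slackness (lambda_i * g_i(x) = 0 for all i): FAILS

Verdict: the first failing condition is complementary_slackness -> comp.

comp


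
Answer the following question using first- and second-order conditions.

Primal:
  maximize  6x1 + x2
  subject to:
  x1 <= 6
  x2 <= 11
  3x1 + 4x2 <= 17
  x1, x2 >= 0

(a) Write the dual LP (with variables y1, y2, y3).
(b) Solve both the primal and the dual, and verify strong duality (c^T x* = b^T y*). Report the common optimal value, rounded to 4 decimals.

The standard primal-dual pair for 'max c^T x s.t. A x <= b, x >= 0' is:
  Dual:  min b^T y  s.t.  A^T y >= c,  y >= 0.

So the dual LP is:
  minimize  6y1 + 11y2 + 17y3
  subject to:
    y1 + 3y3 >= 6
    y2 + 4y3 >= 1
    y1, y2, y3 >= 0

Solving the primal: x* = (5.6667, 0).
  primal value c^T x* = 34.
Solving the dual: y* = (0, 0, 2).
  dual value b^T y* = 34.
Strong duality: c^T x* = b^T y*. Confirmed.

34


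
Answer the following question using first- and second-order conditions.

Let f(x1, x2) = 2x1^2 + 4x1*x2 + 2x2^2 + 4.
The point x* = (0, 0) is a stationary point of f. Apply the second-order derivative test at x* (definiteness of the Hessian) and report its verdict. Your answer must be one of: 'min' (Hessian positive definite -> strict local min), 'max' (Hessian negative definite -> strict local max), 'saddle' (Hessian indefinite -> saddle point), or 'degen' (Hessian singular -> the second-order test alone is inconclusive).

Compute the Hessian H = grad^2 f:
  H = [[4, 4], [4, 4]]
Verify stationarity: grad f(x*) = H x* + g = (0, 0).
Eigenvalues of H: 0, 8.
H has a zero eigenvalue (singular; positive semidefinite but not definite), so H is neither positive definite, negative definite, nor indefinite. The second-order test alone is inconclusive -> degen.
(Indeed, f is constant along the null direction of H through x*, so x* is not a strict local extremum.)

degen


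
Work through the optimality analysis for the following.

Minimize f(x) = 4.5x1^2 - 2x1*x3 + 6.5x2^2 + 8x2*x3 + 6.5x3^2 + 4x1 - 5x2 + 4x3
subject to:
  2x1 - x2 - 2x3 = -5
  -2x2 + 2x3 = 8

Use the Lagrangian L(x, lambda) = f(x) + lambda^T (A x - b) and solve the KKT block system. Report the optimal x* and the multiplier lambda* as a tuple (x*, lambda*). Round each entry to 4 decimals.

Form the Lagrangian:
  L(x, lambda) = (1/2) x^T Q x + c^T x + lambda^T (A x - b)
Stationarity (grad_x L = 0): Q x + c + A^T lambda = 0.
Primal feasibility: A x = b.

This gives the KKT block system:
  [ Q   A^T ] [ x     ]   [-c ]
  [ A    0  ] [ lambda ] = [ b ]

Solving the linear system:
  x*      = (-1.0133, -1.6756, 2.3244)
  lambda* = (4.8844, -6.5356)
  f(x*)   = 45.1644

x* = (-1.0133, -1.6756, 2.3244), lambda* = (4.8844, -6.5356)


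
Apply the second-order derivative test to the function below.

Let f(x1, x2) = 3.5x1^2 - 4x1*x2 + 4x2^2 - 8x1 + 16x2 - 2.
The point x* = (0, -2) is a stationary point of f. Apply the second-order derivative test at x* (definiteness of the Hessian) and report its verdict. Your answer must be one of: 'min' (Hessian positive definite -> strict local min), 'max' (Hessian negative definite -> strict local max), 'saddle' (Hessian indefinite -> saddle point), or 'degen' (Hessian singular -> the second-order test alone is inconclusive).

Compute the Hessian H = grad^2 f:
  H = [[7, -4], [-4, 8]]
Verify stationarity: grad f(x*) = H x* + g = (0, 0).
Eigenvalues of H: 3.4689, 11.5311.
Both eigenvalues > 0, so H is positive definite -> x* is a strict local min.

min


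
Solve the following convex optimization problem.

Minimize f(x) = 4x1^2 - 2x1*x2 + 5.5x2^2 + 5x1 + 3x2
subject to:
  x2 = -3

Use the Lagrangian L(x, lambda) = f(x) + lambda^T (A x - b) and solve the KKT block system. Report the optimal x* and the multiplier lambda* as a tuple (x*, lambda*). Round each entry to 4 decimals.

Form the Lagrangian:
  L(x, lambda) = (1/2) x^T Q x + c^T x + lambda^T (A x - b)
Stationarity (grad_x L = 0): Q x + c + A^T lambda = 0.
Primal feasibility: A x = b.

This gives the KKT block system:
  [ Q   A^T ] [ x     ]   [-c ]
  [ A    0  ] [ lambda ] = [ b ]

Solving the linear system:
  x*      = (-1.375, -3)
  lambda* = (27.25)
  f(x*)   = 32.9375

x* = (-1.375, -3), lambda* = (27.25)


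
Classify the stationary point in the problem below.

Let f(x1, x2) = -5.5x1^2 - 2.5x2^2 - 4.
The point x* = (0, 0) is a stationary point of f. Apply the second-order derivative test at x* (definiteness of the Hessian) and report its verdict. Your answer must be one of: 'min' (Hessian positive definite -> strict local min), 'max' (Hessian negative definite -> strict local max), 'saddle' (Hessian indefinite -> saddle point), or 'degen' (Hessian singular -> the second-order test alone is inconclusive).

Compute the Hessian H = grad^2 f:
  H = [[-11, 0], [0, -5]]
Verify stationarity: grad f(x*) = H x* + g = (0, 0).
Eigenvalues of H: -11, -5.
Both eigenvalues < 0, so H is negative definite -> x* is a strict local max.

max


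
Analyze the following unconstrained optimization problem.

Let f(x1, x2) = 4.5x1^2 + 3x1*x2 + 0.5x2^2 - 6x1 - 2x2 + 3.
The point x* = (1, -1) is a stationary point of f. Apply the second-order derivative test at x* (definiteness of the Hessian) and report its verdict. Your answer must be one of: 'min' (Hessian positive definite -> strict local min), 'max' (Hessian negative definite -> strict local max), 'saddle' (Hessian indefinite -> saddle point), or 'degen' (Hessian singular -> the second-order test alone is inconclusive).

Compute the Hessian H = grad^2 f:
  H = [[9, 3], [3, 1]]
Verify stationarity: grad f(x*) = H x* + g = (0, 0).
Eigenvalues of H: 0, 10.
H has a zero eigenvalue (singular; positive semidefinite but not definite), so H is neither positive definite, negative definite, nor indefinite. The second-order test alone is inconclusive -> degen.
(Indeed, f is constant along the null direction of H through x*, so x* is not a strict local extremum.)

degen


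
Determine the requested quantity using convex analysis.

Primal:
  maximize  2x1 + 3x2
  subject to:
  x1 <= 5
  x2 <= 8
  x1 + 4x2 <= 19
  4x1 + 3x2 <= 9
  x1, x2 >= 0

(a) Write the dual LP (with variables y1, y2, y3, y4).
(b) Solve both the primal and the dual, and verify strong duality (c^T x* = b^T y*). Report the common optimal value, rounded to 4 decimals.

The standard primal-dual pair for 'max c^T x s.t. A x <= b, x >= 0' is:
  Dual:  min b^T y  s.t.  A^T y >= c,  y >= 0.

So the dual LP is:
  minimize  5y1 + 8y2 + 19y3 + 9y4
  subject to:
    y1 + y3 + 4y4 >= 2
    y2 + 4y3 + 3y4 >= 3
    y1, y2, y3, y4 >= 0

Solving the primal: x* = (0, 3).
  primal value c^T x* = 9.
Solving the dual: y* = (0, 0, 0, 1).
  dual value b^T y* = 9.
Strong duality: c^T x* = b^T y*. Confirmed.

9


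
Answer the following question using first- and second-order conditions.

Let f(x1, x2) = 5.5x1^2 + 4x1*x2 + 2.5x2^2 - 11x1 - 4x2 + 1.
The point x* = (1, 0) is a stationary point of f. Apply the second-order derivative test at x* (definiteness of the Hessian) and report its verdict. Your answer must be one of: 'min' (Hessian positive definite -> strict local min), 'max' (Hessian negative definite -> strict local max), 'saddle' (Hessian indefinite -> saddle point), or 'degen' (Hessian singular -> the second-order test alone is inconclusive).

Compute the Hessian H = grad^2 f:
  H = [[11, 4], [4, 5]]
Verify stationarity: grad f(x*) = H x* + g = (0, 0).
Eigenvalues of H: 3, 13.
Both eigenvalues > 0, so H is positive definite -> x* is a strict local min.

min


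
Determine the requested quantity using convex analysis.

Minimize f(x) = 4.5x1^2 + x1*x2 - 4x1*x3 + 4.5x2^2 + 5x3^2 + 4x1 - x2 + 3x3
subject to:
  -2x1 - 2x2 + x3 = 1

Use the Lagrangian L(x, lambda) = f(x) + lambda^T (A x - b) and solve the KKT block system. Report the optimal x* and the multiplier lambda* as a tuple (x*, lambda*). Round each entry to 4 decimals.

Form the Lagrangian:
  L(x, lambda) = (1/2) x^T Q x + c^T x + lambda^T (A x - b)
Stationarity (grad_x L = 0): Q x + c + A^T lambda = 0.
Primal feasibility: A x = b.

This gives the KKT block system:
  [ Q   A^T ] [ x     ]   [-c ]
  [ A    0  ] [ lambda ] = [ b ]

Solving the linear system:
  x*      = (-0.8504, 0.0625, -0.5758)
  lambda* = (-0.6439)
  f(x*)   = -2.2737

x* = (-0.8504, 0.0625, -0.5758), lambda* = (-0.6439)


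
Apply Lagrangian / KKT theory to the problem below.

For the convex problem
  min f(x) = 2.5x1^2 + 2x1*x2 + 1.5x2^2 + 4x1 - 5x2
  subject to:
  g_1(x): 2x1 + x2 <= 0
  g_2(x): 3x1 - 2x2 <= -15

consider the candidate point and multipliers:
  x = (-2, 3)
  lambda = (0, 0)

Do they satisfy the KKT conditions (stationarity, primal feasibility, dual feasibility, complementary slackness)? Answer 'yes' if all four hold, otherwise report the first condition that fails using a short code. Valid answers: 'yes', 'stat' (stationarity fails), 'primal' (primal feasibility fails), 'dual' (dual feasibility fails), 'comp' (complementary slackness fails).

Gradient of f: grad f(x) = Q x + c = (0, 0)
Constraint values g_i(x) = a_i^T x - b_i:
  g_1((-2, 3)) = -1
  g_2((-2, 3)) = 3
Stationarity residual: grad f(x) + sum_i lambda_i a_i = (0, 0)
  -> stationarity OK
Primal feasibility (all g_i <= 0): FAILS
Dual feasibility (all lambda_i >= 0): OK
Complementary slackness (lambda_i * g_i(x) = 0 for all i): OK

Verdict: the first failing condition is primal_feasibility -> primal.

primal


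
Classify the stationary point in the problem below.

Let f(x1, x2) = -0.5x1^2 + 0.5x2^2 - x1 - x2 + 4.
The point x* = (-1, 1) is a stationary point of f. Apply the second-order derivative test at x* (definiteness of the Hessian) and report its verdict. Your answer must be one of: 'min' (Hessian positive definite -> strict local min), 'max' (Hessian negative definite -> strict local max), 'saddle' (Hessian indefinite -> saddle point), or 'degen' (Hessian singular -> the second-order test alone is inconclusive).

Compute the Hessian H = grad^2 f:
  H = [[-1, 0], [0, 1]]
Verify stationarity: grad f(x*) = H x* + g = (0, 0).
Eigenvalues of H: -1, 1.
Eigenvalues have mixed signs, so H is indefinite -> x* is a saddle point.

saddle


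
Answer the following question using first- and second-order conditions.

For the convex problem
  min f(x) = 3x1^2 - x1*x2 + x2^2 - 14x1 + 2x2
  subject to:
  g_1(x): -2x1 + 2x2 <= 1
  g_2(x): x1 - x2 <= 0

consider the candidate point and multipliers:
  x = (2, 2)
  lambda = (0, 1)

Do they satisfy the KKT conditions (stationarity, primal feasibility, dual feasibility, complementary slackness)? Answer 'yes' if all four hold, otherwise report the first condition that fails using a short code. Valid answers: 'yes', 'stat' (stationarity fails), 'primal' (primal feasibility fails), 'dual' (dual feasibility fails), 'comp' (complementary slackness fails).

Gradient of f: grad f(x) = Q x + c = (-4, 4)
Constraint values g_i(x) = a_i^T x - b_i:
  g_1((2, 2)) = -1
  g_2((2, 2)) = 0
Stationarity residual: grad f(x) + sum_i lambda_i a_i = (-3, 3)
  -> stationarity FAILS
Primal feasibility (all g_i <= 0): OK
Dual feasibility (all lambda_i >= 0): OK
Complementary slackness (lambda_i * g_i(x) = 0 for all i): OK

Verdict: the first failing condition is stationarity -> stat.

stat


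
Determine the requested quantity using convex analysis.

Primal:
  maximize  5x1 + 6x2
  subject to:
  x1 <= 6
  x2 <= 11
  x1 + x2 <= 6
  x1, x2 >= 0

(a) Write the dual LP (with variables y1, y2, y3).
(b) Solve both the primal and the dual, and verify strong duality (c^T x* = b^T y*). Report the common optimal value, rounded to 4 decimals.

The standard primal-dual pair for 'max c^T x s.t. A x <= b, x >= 0' is:
  Dual:  min b^T y  s.t.  A^T y >= c,  y >= 0.

So the dual LP is:
  minimize  6y1 + 11y2 + 6y3
  subject to:
    y1 + y3 >= 5
    y2 + y3 >= 6
    y1, y2, y3 >= 0

Solving the primal: x* = (0, 6).
  primal value c^T x* = 36.
Solving the dual: y* = (0, 0, 6).
  dual value b^T y* = 36.
Strong duality: c^T x* = b^T y*. Confirmed.

36


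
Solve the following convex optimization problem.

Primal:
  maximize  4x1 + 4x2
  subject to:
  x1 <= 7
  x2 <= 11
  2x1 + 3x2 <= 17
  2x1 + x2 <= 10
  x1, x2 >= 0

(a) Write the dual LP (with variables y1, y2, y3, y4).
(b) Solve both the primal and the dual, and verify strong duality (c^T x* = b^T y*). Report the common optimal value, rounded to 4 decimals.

The standard primal-dual pair for 'max c^T x s.t. A x <= b, x >= 0' is:
  Dual:  min b^T y  s.t.  A^T y >= c,  y >= 0.

So the dual LP is:
  minimize  7y1 + 11y2 + 17y3 + 10y4
  subject to:
    y1 + 2y3 + 2y4 >= 4
    y2 + 3y3 + y4 >= 4
    y1, y2, y3, y4 >= 0

Solving the primal: x* = (3.25, 3.5).
  primal value c^T x* = 27.
Solving the dual: y* = (0, 0, 1, 1).
  dual value b^T y* = 27.
Strong duality: c^T x* = b^T y*. Confirmed.

27


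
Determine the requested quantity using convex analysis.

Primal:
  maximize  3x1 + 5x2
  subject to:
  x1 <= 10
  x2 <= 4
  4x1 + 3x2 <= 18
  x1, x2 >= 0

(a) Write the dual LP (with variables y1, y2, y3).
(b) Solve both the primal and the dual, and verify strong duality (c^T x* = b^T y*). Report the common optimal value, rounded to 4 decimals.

The standard primal-dual pair for 'max c^T x s.t. A x <= b, x >= 0' is:
  Dual:  min b^T y  s.t.  A^T y >= c,  y >= 0.

So the dual LP is:
  minimize  10y1 + 4y2 + 18y3
  subject to:
    y1 + 4y3 >= 3
    y2 + 3y3 >= 5
    y1, y2, y3 >= 0

Solving the primal: x* = (1.5, 4).
  primal value c^T x* = 24.5.
Solving the dual: y* = (0, 2.75, 0.75).
  dual value b^T y* = 24.5.
Strong duality: c^T x* = b^T y*. Confirmed.

24.5


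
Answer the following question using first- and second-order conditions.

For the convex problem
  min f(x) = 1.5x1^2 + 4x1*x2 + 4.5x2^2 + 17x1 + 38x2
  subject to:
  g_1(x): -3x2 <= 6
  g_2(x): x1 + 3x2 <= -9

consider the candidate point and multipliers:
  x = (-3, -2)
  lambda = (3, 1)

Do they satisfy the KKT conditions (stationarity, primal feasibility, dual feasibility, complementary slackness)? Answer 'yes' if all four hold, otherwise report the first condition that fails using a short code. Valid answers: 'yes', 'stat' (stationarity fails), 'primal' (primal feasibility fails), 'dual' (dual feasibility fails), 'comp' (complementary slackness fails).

Gradient of f: grad f(x) = Q x + c = (0, 8)
Constraint values g_i(x) = a_i^T x - b_i:
  g_1((-3, -2)) = 0
  g_2((-3, -2)) = 0
Stationarity residual: grad f(x) + sum_i lambda_i a_i = (1, 2)
  -> stationarity FAILS
Primal feasibility (all g_i <= 0): OK
Dual feasibility (all lambda_i >= 0): OK
Complementary slackness (lambda_i * g_i(x) = 0 for all i): OK

Verdict: the first failing condition is stationarity -> stat.

stat


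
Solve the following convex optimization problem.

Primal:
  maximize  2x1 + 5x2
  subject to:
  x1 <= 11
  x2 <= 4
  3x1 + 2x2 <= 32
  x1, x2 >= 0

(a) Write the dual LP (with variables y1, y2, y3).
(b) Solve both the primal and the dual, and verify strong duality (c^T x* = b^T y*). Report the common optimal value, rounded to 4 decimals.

The standard primal-dual pair for 'max c^T x s.t. A x <= b, x >= 0' is:
  Dual:  min b^T y  s.t.  A^T y >= c,  y >= 0.

So the dual LP is:
  minimize  11y1 + 4y2 + 32y3
  subject to:
    y1 + 3y3 >= 2
    y2 + 2y3 >= 5
    y1, y2, y3 >= 0

Solving the primal: x* = (8, 4).
  primal value c^T x* = 36.
Solving the dual: y* = (0, 3.6667, 0.6667).
  dual value b^T y* = 36.
Strong duality: c^T x* = b^T y*. Confirmed.

36


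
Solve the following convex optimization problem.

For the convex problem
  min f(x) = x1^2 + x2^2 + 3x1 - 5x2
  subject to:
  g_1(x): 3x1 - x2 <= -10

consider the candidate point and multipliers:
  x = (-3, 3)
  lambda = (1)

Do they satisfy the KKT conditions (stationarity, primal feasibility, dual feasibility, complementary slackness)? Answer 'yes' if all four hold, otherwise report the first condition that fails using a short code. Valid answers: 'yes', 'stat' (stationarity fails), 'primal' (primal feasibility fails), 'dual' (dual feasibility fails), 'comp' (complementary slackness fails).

Gradient of f: grad f(x) = Q x + c = (-3, 1)
Constraint values g_i(x) = a_i^T x - b_i:
  g_1((-3, 3)) = -2
Stationarity residual: grad f(x) + sum_i lambda_i a_i = (0, 0)
  -> stationarity OK
Primal feasibility (all g_i <= 0): OK
Dual feasibility (all lambda_i >= 0): OK
Complementary slackness (lambda_i * g_i(x) = 0 for all i): FAILS

Verdict: the first failing condition is complementary_slackness -> comp.

comp


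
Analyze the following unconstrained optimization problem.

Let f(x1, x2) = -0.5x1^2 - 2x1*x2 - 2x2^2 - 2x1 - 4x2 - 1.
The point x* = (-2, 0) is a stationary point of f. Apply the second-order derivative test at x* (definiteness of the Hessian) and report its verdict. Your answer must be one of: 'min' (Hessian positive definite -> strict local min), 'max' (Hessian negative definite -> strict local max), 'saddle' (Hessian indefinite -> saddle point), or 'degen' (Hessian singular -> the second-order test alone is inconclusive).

Compute the Hessian H = grad^2 f:
  H = [[-1, -2], [-2, -4]]
Verify stationarity: grad f(x*) = H x* + g = (0, 0).
Eigenvalues of H: -5, 0.
H has a zero eigenvalue (singular; negative semidefinite but not definite), so H is neither positive definite, negative definite, nor indefinite. The second-order test alone is inconclusive -> degen.
(Indeed, f is constant along the null direction of H through x*, so x* is not a strict local extremum.)

degen


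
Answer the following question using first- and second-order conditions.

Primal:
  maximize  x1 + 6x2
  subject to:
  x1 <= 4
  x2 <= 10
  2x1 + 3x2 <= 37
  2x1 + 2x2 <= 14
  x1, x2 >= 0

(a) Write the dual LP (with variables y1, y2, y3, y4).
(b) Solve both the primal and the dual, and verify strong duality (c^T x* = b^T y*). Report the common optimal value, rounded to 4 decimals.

The standard primal-dual pair for 'max c^T x s.t. A x <= b, x >= 0' is:
  Dual:  min b^T y  s.t.  A^T y >= c,  y >= 0.

So the dual LP is:
  minimize  4y1 + 10y2 + 37y3 + 14y4
  subject to:
    y1 + 2y3 + 2y4 >= 1
    y2 + 3y3 + 2y4 >= 6
    y1, y2, y3, y4 >= 0

Solving the primal: x* = (0, 7).
  primal value c^T x* = 42.
Solving the dual: y* = (0, 0, 0, 3).
  dual value b^T y* = 42.
Strong duality: c^T x* = b^T y*. Confirmed.

42


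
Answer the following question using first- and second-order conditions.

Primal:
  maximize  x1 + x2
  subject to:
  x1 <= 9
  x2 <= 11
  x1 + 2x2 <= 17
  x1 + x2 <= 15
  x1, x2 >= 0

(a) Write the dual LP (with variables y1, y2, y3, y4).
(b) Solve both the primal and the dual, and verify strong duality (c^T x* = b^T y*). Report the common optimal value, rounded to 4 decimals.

The standard primal-dual pair for 'max c^T x s.t. A x <= b, x >= 0' is:
  Dual:  min b^T y  s.t.  A^T y >= c,  y >= 0.

So the dual LP is:
  minimize  9y1 + 11y2 + 17y3 + 15y4
  subject to:
    y1 + y3 + y4 >= 1
    y2 + 2y3 + y4 >= 1
    y1, y2, y3, y4 >= 0

Solving the primal: x* = (9, 4).
  primal value c^T x* = 13.
Solving the dual: y* = (0.5, 0, 0.5, 0).
  dual value b^T y* = 13.
Strong duality: c^T x* = b^T y*. Confirmed.

13


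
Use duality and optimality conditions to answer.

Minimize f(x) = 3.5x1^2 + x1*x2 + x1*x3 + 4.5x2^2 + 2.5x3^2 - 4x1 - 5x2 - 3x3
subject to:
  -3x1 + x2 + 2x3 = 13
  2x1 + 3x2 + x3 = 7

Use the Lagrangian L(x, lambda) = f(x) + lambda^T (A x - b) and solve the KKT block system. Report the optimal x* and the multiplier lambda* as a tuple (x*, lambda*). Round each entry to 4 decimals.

Form the Lagrangian:
  L(x, lambda) = (1/2) x^T Q x + c^T x + lambda^T (A x - b)
Stationarity (grad_x L = 0): Q x + c + A^T lambda = 0.
Primal feasibility: A x = b.

This gives the KKT block system:
  [ Q   A^T ] [ x     ]   [-c ]
  [ A    0  ] [ lambda ] = [ b ]

Solving the linear system:
  x*      = (-1.4052, 2.1673, 3.3085)
  lambda* = (-4.6622, -2.8128)
  f(x*)   = 32.5785

x* = (-1.4052, 2.1673, 3.3085), lambda* = (-4.6622, -2.8128)


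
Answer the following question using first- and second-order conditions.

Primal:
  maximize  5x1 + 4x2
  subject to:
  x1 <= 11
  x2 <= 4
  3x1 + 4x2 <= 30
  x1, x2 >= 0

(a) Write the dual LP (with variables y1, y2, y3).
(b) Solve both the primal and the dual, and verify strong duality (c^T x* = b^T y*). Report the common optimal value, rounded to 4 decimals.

The standard primal-dual pair for 'max c^T x s.t. A x <= b, x >= 0' is:
  Dual:  min b^T y  s.t.  A^T y >= c,  y >= 0.

So the dual LP is:
  minimize  11y1 + 4y2 + 30y3
  subject to:
    y1 + 3y3 >= 5
    y2 + 4y3 >= 4
    y1, y2, y3 >= 0

Solving the primal: x* = (10, 0).
  primal value c^T x* = 50.
Solving the dual: y* = (0, 0, 1.6667).
  dual value b^T y* = 50.
Strong duality: c^T x* = b^T y*. Confirmed.

50


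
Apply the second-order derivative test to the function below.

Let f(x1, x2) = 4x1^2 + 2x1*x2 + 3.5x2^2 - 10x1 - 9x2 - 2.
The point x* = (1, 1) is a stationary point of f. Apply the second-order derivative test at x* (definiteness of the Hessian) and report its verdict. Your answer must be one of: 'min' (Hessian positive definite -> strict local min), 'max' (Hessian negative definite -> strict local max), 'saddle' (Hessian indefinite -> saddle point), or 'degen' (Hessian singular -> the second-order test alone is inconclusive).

Compute the Hessian H = grad^2 f:
  H = [[8, 2], [2, 7]]
Verify stationarity: grad f(x*) = H x* + g = (0, 0).
Eigenvalues of H: 5.4384, 9.5616.
Both eigenvalues > 0, so H is positive definite -> x* is a strict local min.

min


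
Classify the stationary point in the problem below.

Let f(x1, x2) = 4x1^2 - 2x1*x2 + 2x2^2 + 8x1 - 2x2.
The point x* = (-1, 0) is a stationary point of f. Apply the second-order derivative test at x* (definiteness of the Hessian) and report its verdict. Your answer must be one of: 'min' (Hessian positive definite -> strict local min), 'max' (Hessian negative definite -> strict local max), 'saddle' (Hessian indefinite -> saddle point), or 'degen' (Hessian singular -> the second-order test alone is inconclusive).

Compute the Hessian H = grad^2 f:
  H = [[8, -2], [-2, 4]]
Verify stationarity: grad f(x*) = H x* + g = (0, 0).
Eigenvalues of H: 3.1716, 8.8284.
Both eigenvalues > 0, so H is positive definite -> x* is a strict local min.

min


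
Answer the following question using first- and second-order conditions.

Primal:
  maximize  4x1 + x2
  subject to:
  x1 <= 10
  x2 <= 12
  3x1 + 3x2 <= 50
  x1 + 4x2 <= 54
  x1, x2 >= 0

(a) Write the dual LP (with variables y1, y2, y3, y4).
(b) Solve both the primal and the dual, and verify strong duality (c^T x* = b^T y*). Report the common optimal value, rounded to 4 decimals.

The standard primal-dual pair for 'max c^T x s.t. A x <= b, x >= 0' is:
  Dual:  min b^T y  s.t.  A^T y >= c,  y >= 0.

So the dual LP is:
  minimize  10y1 + 12y2 + 50y3 + 54y4
  subject to:
    y1 + 3y3 + y4 >= 4
    y2 + 3y3 + 4y4 >= 1
    y1, y2, y3, y4 >= 0

Solving the primal: x* = (10, 6.6667).
  primal value c^T x* = 46.6667.
Solving the dual: y* = (3, 0, 0.3333, 0).
  dual value b^T y* = 46.6667.
Strong duality: c^T x* = b^T y*. Confirmed.

46.6667


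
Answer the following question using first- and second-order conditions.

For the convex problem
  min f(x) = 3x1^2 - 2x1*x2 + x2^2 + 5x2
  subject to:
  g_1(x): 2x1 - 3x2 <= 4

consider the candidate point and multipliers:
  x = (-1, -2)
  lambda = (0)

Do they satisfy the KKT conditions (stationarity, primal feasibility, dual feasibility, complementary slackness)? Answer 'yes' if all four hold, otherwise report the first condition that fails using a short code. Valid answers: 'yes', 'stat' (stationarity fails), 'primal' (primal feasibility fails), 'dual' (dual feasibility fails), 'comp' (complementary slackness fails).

Gradient of f: grad f(x) = Q x + c = (-2, 3)
Constraint values g_i(x) = a_i^T x - b_i:
  g_1((-1, -2)) = 0
Stationarity residual: grad f(x) + sum_i lambda_i a_i = (-2, 3)
  -> stationarity FAILS
Primal feasibility (all g_i <= 0): OK
Dual feasibility (all lambda_i >= 0): OK
Complementary slackness (lambda_i * g_i(x) = 0 for all i): OK

Verdict: the first failing condition is stationarity -> stat.

stat


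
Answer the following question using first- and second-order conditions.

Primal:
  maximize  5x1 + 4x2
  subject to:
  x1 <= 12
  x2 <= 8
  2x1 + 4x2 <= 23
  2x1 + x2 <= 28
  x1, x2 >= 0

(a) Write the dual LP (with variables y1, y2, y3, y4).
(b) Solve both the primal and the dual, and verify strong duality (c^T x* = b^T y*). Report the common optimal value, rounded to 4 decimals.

The standard primal-dual pair for 'max c^T x s.t. A x <= b, x >= 0' is:
  Dual:  min b^T y  s.t.  A^T y >= c,  y >= 0.

So the dual LP is:
  minimize  12y1 + 8y2 + 23y3 + 28y4
  subject to:
    y1 + 2y3 + 2y4 >= 5
    y2 + 4y3 + y4 >= 4
    y1, y2, y3, y4 >= 0

Solving the primal: x* = (11.5, 0).
  primal value c^T x* = 57.5.
Solving the dual: y* = (0, 0, 2.5, 0).
  dual value b^T y* = 57.5.
Strong duality: c^T x* = b^T y*. Confirmed.

57.5


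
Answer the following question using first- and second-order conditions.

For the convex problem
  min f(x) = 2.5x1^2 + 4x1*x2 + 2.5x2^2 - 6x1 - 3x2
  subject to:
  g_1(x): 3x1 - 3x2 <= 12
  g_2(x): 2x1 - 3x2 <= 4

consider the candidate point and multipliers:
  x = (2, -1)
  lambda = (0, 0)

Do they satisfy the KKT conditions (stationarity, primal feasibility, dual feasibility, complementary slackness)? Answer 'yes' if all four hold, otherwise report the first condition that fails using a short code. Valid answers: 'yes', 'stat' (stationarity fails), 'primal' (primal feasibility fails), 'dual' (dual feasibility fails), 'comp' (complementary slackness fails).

Gradient of f: grad f(x) = Q x + c = (0, 0)
Constraint values g_i(x) = a_i^T x - b_i:
  g_1((2, -1)) = -3
  g_2((2, -1)) = 3
Stationarity residual: grad f(x) + sum_i lambda_i a_i = (0, 0)
  -> stationarity OK
Primal feasibility (all g_i <= 0): FAILS
Dual feasibility (all lambda_i >= 0): OK
Complementary slackness (lambda_i * g_i(x) = 0 for all i): OK

Verdict: the first failing condition is primal_feasibility -> primal.

primal


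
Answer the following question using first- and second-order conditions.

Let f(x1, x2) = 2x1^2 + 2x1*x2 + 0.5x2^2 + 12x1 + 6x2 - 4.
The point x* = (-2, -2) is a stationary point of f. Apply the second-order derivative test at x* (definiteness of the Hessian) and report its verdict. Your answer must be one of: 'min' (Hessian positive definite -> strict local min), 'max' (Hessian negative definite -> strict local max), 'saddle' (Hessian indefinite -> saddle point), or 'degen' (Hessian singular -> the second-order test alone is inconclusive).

Compute the Hessian H = grad^2 f:
  H = [[4, 2], [2, 1]]
Verify stationarity: grad f(x*) = H x* + g = (0, 0).
Eigenvalues of H: 0, 5.
H has a zero eigenvalue (singular; positive semidefinite but not definite), so H is neither positive definite, negative definite, nor indefinite. The second-order test alone is inconclusive -> degen.
(Indeed, f is constant along the null direction of H through x*, so x* is not a strict local extremum.)

degen


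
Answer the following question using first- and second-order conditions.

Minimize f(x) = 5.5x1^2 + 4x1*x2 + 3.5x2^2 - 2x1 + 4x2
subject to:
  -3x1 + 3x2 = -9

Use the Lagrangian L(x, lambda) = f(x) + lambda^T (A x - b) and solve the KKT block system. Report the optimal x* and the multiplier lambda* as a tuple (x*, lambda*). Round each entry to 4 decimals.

Form the Lagrangian:
  L(x, lambda) = (1/2) x^T Q x + c^T x + lambda^T (A x - b)
Stationarity (grad_x L = 0): Q x + c + A^T lambda = 0.
Primal feasibility: A x = b.

This gives the KKT block system:
  [ Q   A^T ] [ x     ]   [-c ]
  [ A    0  ] [ lambda ] = [ b ]

Solving the linear system:
  x*      = (1.1923, -1.8077)
  lambda* = (1.2949)
  f(x*)   = 1.0192

x* = (1.1923, -1.8077), lambda* = (1.2949)


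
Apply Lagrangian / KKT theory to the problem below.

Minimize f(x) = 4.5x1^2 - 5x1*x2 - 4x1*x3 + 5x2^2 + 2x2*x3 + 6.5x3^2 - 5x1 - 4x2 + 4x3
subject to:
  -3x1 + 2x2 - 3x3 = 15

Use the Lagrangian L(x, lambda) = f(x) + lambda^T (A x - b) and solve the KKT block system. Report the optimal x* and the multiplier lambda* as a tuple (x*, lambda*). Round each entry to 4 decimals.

Form the Lagrangian:
  L(x, lambda) = (1/2) x^T Q x + c^T x + lambda^T (A x - b)
Stationarity (grad_x L = 0): Q x + c + A^T lambda = 0.
Primal feasibility: A x = b.

This gives the KKT block system:
  [ Q   A^T ] [ x     ]   [-c ]
  [ A    0  ] [ lambda ] = [ b ]

Solving the linear system:
  x*      = (-1.8394, 1.1355, -2.4036)
  lambda* = (-5.8726)
  f(x*)   = 41.565

x* = (-1.8394, 1.1355, -2.4036), lambda* = (-5.8726)


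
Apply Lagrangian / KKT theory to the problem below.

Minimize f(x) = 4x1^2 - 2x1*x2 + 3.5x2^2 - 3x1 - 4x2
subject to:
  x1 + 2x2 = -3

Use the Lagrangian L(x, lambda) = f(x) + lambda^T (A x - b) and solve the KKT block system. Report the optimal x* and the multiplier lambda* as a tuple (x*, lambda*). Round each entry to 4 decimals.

Form the Lagrangian:
  L(x, lambda) = (1/2) x^T Q x + c^T x + lambda^T (A x - b)
Stationarity (grad_x L = 0): Q x + c + A^T lambda = 0.
Primal feasibility: A x = b.

This gives the KKT block system:
  [ Q   A^T ] [ x     ]   [-c ]
  [ A    0  ] [ lambda ] = [ b ]

Solving the linear system:
  x*      = (-0.617, -1.1915)
  lambda* = (5.5532)
  f(x*)   = 11.6383

x* = (-0.617, -1.1915), lambda* = (5.5532)
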